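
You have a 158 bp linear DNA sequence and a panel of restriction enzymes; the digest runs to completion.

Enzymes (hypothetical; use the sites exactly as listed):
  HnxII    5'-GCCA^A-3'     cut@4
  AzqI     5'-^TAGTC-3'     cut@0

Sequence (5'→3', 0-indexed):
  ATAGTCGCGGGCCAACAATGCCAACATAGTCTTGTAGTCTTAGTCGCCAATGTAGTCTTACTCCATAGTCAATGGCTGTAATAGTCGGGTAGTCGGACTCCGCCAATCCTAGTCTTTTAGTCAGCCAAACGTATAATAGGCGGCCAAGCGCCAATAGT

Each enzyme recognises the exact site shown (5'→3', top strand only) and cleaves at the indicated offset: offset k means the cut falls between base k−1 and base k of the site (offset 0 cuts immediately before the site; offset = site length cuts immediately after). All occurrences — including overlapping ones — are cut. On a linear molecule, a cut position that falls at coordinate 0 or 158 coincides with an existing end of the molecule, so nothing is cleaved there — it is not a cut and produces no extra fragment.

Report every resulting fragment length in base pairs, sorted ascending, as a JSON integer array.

Per-enzyme occurrences:
  HnxII (GCCAA, off=4): starts [10, 19, 45, 101, 123, 142, 149] → cuts [14, 23, 49, 105, 127, 146, 153]
  AzqI (TAGTC, off=0): starts [1, 26, 34, 40, 52, 65, 81, 89, 109, 117] → cuts [1, 26, 34, 40, 52, 65, 81, 89, 109, 117]

Pooled cuts: [1, 14, 23, 26, 34, 40, 49, 52, 65, 81, 89, 105, 109, 117, 127, 146, 153]

Fragment lengths:
  [0,1): 1 bp
  [1,14): 13 bp
  [14,23): 9 bp
  [23,26): 3 bp
  [26,34): 8 bp
  [34,40): 6 bp
  [40,49): 9 bp
  [49,52): 3 bp
  [52,65): 13 bp
  [65,81): 16 bp
  [81,89): 8 bp
  [89,105): 16 bp
  [105,109): 4 bp
  [109,117): 8 bp
  [117,127): 10 bp
  [127,146): 19 bp
  [146,153): 7 bp
  [153,158): 5 bp

[1,3,3,4,5,6,7,8,8,8,9,9,10,13,13,16,16,19]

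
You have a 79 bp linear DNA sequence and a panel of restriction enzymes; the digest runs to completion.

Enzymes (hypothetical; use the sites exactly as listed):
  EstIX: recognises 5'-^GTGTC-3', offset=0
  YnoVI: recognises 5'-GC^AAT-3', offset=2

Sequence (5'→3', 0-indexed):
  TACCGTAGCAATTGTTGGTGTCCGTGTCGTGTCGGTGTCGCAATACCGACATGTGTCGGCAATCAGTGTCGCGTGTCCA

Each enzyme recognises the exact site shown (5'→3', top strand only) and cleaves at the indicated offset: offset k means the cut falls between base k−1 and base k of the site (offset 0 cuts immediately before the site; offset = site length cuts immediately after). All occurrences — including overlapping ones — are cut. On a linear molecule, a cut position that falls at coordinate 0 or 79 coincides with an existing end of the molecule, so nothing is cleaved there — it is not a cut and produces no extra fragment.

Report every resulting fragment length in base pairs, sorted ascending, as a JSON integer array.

Site scan:
  EstIX (GTGTC, off=0): starts [17, 23, 28, 34, 52, 65, 72] → cuts [17, 23, 28, 34, 52, 65, 72]
  YnoVI (GCAAT, off=2): starts [7, 39, 58] → cuts [9, 41, 60]

All cut coordinates (distinct, sorted): [9, 17, 23, 28, 34, 41, 52, 60, 65, 72]

Fragment lengths:
  [0,9): 9 bp
  [9,17): 8 bp
  [17,23): 6 bp
  [23,28): 5 bp
  [28,34): 6 bp
  [34,41): 7 bp
  [41,52): 11 bp
  [52,60): 8 bp
  [60,65): 5 bp
  [65,72): 7 bp
  [72,79): 7 bp

[5,5,6,6,7,7,7,8,8,9,11]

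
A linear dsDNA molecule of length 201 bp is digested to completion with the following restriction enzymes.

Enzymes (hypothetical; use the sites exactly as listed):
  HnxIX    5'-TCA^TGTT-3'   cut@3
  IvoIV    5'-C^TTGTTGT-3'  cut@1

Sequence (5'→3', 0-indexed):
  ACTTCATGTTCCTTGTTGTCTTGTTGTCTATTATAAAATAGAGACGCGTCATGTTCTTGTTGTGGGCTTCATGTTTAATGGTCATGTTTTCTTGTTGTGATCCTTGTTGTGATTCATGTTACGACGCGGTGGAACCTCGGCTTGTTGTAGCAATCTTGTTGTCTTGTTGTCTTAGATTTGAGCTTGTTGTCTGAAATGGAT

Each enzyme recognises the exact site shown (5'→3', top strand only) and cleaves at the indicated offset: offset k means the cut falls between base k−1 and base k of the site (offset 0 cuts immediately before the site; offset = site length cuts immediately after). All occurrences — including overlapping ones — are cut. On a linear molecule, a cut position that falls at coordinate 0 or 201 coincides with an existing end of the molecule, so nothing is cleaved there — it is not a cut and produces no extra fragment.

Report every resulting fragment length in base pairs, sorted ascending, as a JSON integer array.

[5,6,6,7,8,8,12,13,13,14,15,18,20,25,31]

Scan for sites:
  HnxIX (TCATGTT, off=3): starts [3, 48, 68, 81, 113] → cuts [6, 51, 71, 84, 116]
  IvoIV (CTTGTTGT, off=1): starts [11, 19, 55, 90, 102, 140, 154, 162, 182] → cuts [12, 20, 56, 91, 103, 141, 155, 163, 183]

All cut coordinates (distinct, sorted): [6, 12, 20, 51, 56, 71, 84, 91, 103, 116, 141, 155, 163, 183]

Fragments:
  [0,6): 6 bp
  [6,12): 6 bp
  [12,20): 8 bp
  [20,51): 31 bp
  [51,56): 5 bp
  [56,71): 15 bp
  [71,84): 13 bp
  [84,91): 7 bp
  [91,103): 12 bp
  [103,116): 13 bp
  [116,141): 25 bp
  [141,155): 14 bp
  [155,163): 8 bp
  [163,183): 20 bp
  [183,201): 18 bp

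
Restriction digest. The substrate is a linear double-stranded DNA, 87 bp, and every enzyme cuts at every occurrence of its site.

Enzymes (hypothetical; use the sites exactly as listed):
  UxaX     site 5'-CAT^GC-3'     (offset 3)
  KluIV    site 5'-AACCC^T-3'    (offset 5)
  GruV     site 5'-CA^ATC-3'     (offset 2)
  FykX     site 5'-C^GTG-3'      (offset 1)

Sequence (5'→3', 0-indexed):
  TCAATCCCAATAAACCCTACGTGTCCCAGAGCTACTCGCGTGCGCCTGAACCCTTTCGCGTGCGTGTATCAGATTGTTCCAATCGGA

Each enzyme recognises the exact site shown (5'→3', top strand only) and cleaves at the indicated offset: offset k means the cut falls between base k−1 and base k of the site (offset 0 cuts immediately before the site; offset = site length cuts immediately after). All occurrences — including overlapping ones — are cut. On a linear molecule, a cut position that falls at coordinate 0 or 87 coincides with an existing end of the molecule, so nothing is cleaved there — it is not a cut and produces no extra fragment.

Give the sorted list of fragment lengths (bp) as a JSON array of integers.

[3,3,4,6,6,14,14,18,19]

Site scan:
  UxaX (CATGC, off=3): no sites
  KluIV (AACCCT, off=5): starts [12, 48] → cuts [17, 53]
  GruV (CAATC, off=2): starts [1, 79] → cuts [3, 81]
  FykX (CGTG, off=1): starts [19, 38, 58, 62] → cuts [20, 39, 59, 63]

All cut coordinates (distinct, sorted): [3, 17, 20, 39, 53, 59, 63, 81]

Fragments:
  [0,3): 3 bp
  [3,17): 14 bp
  [17,20): 3 bp
  [20,39): 19 bp
  [39,53): 14 bp
  [53,59): 6 bp
  [59,63): 4 bp
  [63,81): 18 bp
  [81,87): 6 bp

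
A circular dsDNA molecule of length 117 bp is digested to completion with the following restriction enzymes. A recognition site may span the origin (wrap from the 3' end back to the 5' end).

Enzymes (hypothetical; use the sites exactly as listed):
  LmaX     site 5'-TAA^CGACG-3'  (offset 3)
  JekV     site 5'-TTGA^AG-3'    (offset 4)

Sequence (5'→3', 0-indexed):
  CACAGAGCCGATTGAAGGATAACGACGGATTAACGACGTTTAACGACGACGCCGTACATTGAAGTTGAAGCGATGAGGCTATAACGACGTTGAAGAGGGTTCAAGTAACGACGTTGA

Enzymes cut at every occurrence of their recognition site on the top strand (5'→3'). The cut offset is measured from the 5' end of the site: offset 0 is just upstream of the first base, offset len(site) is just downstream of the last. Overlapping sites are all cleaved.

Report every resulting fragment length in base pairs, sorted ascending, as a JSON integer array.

Per-enzyme occurrences:
  LmaX TAACGACG/3: at [19, 30, 40, 81, 105] ⇒ [22, 33, 43, 84, 108]
  JekV TTGAAG/4: at [11, 58, 64, 89] ⇒ [15, 62, 68, 93]

All cut coordinates (distinct, sorted): [15, 22, 33, 43, 62, 68, 84, 93, 108]

Fragment lengths:
  15→22: 7 bp
  22→33: 11 bp
  33→43: 10 bp
  43→62: 19 bp
  62→68: 6 bp
  68→84: 16 bp
  84→93: 9 bp
  93→108: 15 bp
  108→15 (wrap): 117-108+15 = 24 bp

[6,7,9,10,11,15,16,19,24]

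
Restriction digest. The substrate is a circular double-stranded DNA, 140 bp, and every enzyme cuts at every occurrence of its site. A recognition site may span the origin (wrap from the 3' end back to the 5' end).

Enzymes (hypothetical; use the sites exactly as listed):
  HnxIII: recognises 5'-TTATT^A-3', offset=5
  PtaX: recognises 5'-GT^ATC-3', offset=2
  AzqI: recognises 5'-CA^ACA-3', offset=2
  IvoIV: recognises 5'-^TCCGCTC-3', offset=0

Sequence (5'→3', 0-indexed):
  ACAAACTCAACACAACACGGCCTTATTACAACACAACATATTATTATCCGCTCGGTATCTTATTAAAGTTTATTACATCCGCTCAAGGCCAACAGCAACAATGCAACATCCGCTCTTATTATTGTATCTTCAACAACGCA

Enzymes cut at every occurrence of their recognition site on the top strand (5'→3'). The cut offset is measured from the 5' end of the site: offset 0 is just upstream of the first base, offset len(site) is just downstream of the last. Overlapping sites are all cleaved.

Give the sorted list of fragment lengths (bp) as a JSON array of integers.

Site scan:
  HnxIII TTATTA/5: at [22, 40, 59, 69, 115] ⇒ [27, 45, 64, 74, 120]
  PtaX GTATC/2: at [54, 123] ⇒ [56, 125]
  AzqI CAACA/2: at [7, 12, 28, 33, 89, 95, 103, 130, 138] ⇒ [0, 9, 14, 30, 35, 91, 97, 105, 132]
  IvoIV TCCGCTC/0: at [46, 77, 108] ⇒ [46, 77, 108]

All cut coordinates (distinct, sorted): [0, 9, 14, 27, 30, 35, 45, 46, 56, 64, 74, 77, 91, 97, 105, 108, 120, 125, 132]

Fragments:
  0→9: 9 bp
  9→14: 5 bp
  14→27: 13 bp
  27→30: 3 bp
  30→35: 5 bp
  35→45: 10 bp
  45→46: 1 bp
  46→56: 10 bp
  56→64: 8 bp
  64→74: 10 bp
  74→77: 3 bp
  77→91: 14 bp
  91→97: 6 bp
  97→105: 8 bp
  105→108: 3 bp
  108→120: 12 bp
  120→125: 5 bp
  125→132: 7 bp
  132→0 (wrap): 140-132+0 = 8 bp

[1,3,3,3,5,5,5,6,7,8,8,8,9,10,10,10,12,13,14]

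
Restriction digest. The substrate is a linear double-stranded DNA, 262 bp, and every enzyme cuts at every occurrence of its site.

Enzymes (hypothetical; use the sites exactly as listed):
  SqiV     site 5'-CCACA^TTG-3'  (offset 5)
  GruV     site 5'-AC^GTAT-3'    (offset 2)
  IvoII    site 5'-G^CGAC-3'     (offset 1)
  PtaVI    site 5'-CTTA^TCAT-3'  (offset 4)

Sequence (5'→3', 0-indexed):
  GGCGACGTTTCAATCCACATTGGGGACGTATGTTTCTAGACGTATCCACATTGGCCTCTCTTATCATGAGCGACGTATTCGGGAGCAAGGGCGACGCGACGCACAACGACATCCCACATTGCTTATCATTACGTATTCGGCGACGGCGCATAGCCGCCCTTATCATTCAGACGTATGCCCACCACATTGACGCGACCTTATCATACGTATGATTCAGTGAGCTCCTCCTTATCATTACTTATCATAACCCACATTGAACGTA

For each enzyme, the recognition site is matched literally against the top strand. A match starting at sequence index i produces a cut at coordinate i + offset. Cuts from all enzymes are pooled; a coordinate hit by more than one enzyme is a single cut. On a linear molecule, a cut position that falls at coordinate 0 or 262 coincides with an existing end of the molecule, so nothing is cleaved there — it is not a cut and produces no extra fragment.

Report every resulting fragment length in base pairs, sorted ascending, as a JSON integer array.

Site scan:
  SqiV CCACATTG/5: at [14, 45, 113, 181, 248] ⇒ [19, 50, 118, 186, 253]
  GruV ACGTAT/2: at [25, 39, 72, 130, 170, 204] ⇒ [27, 41, 74, 132, 172, 206]
  IvoII GCGAC/1: at [1, 69, 90, 95, 139, 191] ⇒ [2, 70, 91, 96, 140, 192]
  PtaVI CTTATCAT/4: at [59, 121, 158, 196, 227, 237] ⇒ [63, 125, 162, 200, 231, 241]

Pooled cuts: [2, 19, 27, 41, 50, 63, 70, 74, 91, 96, 118, 125, 132, 140, 162, 172, 186, 192, 200, 206, 231, 241, 253]

Fragments:
  [0,2): 2 bp
  [2,19): 17 bp
  [19,27): 8 bp
  [27,41): 14 bp
  [41,50): 9 bp
  [50,63): 13 bp
  [63,70): 7 bp
  [70,74): 4 bp
  [74,91): 17 bp
  [91,96): 5 bp
  [96,118): 22 bp
  [118,125): 7 bp
  [125,132): 7 bp
  [132,140): 8 bp
  [140,162): 22 bp
  [162,172): 10 bp
  [172,186): 14 bp
  [186,192): 6 bp
  [192,200): 8 bp
  [200,206): 6 bp
  [206,231): 25 bp
  [231,241): 10 bp
  [241,253): 12 bp
  [253,262): 9 bp

[2,4,5,6,6,7,7,7,8,8,8,9,9,10,10,12,13,14,14,17,17,22,22,25]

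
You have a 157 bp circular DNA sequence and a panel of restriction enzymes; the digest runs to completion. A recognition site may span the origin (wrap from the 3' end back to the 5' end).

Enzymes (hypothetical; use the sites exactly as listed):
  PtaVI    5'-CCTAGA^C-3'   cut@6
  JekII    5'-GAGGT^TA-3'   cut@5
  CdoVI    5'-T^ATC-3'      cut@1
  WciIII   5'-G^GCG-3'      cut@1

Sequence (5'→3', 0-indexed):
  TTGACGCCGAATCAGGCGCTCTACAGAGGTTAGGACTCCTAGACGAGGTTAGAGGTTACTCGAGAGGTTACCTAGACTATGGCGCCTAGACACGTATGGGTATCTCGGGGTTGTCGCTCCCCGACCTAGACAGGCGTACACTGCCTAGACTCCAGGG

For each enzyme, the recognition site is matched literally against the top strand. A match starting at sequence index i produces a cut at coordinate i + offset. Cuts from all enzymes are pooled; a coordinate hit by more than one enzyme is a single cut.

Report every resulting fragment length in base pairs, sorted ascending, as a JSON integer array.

[3,5,6,7,8,9,11,12,13,15,16,23,29]

Scan for sites:
  PtaVI CCTAGAC/6: at [37, 70, 84, 124, 143] ⇒ [43, 76, 90, 130, 149]
  JekII GAGGTTA/5: at [25, 44, 51, 63] ⇒ [30, 49, 56, 68]
  CdoVI TATC/1: at [100] ⇒ [101]
  WciIII GGCG/1: at [14, 80, 132] ⇒ [15, 81, 133]

Pooled cuts: [15, 30, 43, 49, 56, 68, 76, 81, 90, 101, 130, 133, 149]

Fragments:
  15→30: 15 bp
  30→43: 13 bp
  43→49: 6 bp
  49→56: 7 bp
  56→68: 12 bp
  68→76: 8 bp
  76→81: 5 bp
  81→90: 9 bp
  90→101: 11 bp
  101→130: 29 bp
  130→133: 3 bp
  133→149: 16 bp
  149→15 (wrap): 157-149+15 = 23 bp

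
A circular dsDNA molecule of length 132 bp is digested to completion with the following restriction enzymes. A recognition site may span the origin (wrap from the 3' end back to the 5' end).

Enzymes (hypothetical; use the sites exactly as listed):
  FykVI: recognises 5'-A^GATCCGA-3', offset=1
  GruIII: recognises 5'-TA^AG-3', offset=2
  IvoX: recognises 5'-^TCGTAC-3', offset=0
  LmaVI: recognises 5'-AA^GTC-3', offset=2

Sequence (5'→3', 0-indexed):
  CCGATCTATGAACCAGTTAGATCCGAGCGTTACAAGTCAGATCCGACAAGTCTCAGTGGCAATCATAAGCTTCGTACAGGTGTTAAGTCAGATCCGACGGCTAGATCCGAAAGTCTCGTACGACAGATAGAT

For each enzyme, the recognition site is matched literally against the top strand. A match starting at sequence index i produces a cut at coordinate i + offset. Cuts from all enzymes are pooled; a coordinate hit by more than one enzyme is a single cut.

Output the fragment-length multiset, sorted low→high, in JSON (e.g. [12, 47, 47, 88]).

[1,3,4,4,4,9,10,13,14,14,16,18,22]

Site scan:
  FykVI (AGATCCGA, off=1): starts [18, 38, 89, 102, 128] → cuts [19, 39, 90, 103, 129]
  GruIII (TAAG, off=2): starts [65, 83] → cuts [67, 85]
  IvoX (TCGTAC, off=0): starts [71, 115] → cuts [71, 115]
  LmaVI (AAGTC, off=2): starts [33, 47, 84, 110] → cuts [35, 49, 86, 112]

Pooled cuts: [19, 35, 39, 49, 67, 71, 85, 86, 90, 103, 112, 115, 129]

Fragments:
  19→35: 16 bp
  35→39: 4 bp
  39→49: 10 bp
  49→67: 18 bp
  67→71: 4 bp
  71→85: 14 bp
  85→86: 1 bp
  86→90: 4 bp
  90→103: 13 bp
  103→112: 9 bp
  112→115: 3 bp
  115→129: 14 bp
  129→19 (wrap): 132-129+19 = 22 bp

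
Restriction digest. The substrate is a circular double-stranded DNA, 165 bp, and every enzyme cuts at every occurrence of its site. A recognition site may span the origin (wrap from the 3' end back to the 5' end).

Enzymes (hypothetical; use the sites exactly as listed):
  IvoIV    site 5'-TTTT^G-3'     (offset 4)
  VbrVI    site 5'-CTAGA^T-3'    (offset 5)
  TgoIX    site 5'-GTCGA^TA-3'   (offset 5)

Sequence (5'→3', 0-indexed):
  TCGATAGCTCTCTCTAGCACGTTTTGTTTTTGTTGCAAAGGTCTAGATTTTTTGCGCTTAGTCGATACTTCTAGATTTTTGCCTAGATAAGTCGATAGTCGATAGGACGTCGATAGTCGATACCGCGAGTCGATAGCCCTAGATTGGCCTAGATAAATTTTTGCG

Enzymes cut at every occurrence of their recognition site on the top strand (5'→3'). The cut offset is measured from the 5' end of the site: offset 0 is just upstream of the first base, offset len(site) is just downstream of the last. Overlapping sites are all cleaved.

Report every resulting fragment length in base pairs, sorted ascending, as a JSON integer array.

Per-enzyme occurrences:
  IvoIV TTTTG/4: at [21, 27, 49, 76, 158] ⇒ [25, 31, 53, 80, 162]
  VbrVI CTAGAT/5: at [42, 70, 82, 138, 148] ⇒ [47, 75, 87, 143, 153]
  TgoIX GTCGATA/5: at [60, 90, 97, 108, 115, 128, 164] ⇒ [4, 65, 95, 102, 113, 120, 133]

All cut coordinates (distinct, sorted): [4, 25, 31, 47, 53, 65, 75, 80, 87, 95, 102, 113, 120, 133, 143, 153, 162]

Fragment lengths:
  4→25: 21 bp
  25→31: 6 bp
  31→47: 16 bp
  47→53: 6 bp
  53→65: 12 bp
  65→75: 10 bp
  75→80: 5 bp
  80→87: 7 bp
  87→95: 8 bp
  95→102: 7 bp
  102→113: 11 bp
  113→120: 7 bp
  120→133: 13 bp
  133→143: 10 bp
  143→153: 10 bp
  153→162: 9 bp
  162→4 (wrap): 165-162+4 = 7 bp

[5,6,6,7,7,7,7,8,9,10,10,10,11,12,13,16,21]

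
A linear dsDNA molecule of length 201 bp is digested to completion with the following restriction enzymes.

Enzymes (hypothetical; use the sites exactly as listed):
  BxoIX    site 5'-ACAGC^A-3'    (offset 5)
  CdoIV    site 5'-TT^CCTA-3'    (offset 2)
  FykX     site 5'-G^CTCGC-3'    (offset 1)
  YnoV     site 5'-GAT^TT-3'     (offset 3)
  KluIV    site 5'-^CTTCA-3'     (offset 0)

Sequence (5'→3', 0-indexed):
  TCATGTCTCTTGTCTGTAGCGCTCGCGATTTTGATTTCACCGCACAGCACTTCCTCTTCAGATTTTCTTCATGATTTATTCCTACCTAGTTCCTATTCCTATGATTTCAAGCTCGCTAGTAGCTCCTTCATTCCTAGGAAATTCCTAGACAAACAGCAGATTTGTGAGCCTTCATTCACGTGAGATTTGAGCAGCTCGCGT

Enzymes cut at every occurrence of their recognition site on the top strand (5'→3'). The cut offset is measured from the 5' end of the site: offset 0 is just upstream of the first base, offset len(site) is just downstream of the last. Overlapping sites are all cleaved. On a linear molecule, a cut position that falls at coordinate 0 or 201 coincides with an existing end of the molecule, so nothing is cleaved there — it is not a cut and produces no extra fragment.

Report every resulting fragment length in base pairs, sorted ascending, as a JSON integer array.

Scan for sites:
  BxoIX ACAGCA/5: at [43, 152] ⇒ [48, 157]
  CdoIV TTCCTA/2: at [78, 89, 95, 130, 141] ⇒ [80, 91, 97, 132, 143]
  FykX GCTCGC/1: at [20, 110, 193] ⇒ [21, 111, 194]
  YnoV GATTT/3: at [26, 32, 60, 72, 102, 158, 183] ⇒ [29, 35, 63, 75, 105, 161, 186]
  KluIV CTTCA/0: at [55, 66, 125, 169] ⇒ [55, 66, 125, 169]

Pooled cuts: [21, 29, 35, 48, 55, 63, 66, 75, 80, 91, 97, 105, 111, 125, 132, 143, 157, 161, 169, 186, 194]

Fragments:
  [0,21): 21 bp
  [21,29): 8 bp
  [29,35): 6 bp
  [35,48): 13 bp
  [48,55): 7 bp
  [55,63): 8 bp
  [63,66): 3 bp
  [66,75): 9 bp
  [75,80): 5 bp
  [80,91): 11 bp
  [91,97): 6 bp
  [97,105): 8 bp
  [105,111): 6 bp
  [111,125): 14 bp
  [125,132): 7 bp
  [132,143): 11 bp
  [143,157): 14 bp
  [157,161): 4 bp
  [161,169): 8 bp
  [169,186): 17 bp
  [186,194): 8 bp
  [194,201): 7 bp

[3,4,5,6,6,6,7,7,7,8,8,8,8,8,9,11,11,13,14,14,17,21]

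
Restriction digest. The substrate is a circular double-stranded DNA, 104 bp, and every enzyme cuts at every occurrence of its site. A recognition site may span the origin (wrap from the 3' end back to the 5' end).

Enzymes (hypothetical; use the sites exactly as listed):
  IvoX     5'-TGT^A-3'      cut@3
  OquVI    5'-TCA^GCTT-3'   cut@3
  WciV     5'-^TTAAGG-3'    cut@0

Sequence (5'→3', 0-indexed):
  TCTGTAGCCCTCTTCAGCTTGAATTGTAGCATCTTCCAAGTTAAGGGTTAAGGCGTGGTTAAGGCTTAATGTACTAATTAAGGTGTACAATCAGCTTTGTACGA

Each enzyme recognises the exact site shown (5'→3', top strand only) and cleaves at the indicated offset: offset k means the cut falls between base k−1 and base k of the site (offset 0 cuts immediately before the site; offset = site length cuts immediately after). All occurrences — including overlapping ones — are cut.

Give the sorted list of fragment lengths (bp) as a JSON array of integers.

Site scan:
  IvoX TGTA/3: at [2, 24, 69, 83, 97] ⇒ [5, 27, 72, 86, 100]
  OquVI TCAGCTT/3: at [13, 90] ⇒ [16, 93]
  WciV TTAAGG/0: at [40, 47, 58, 77] ⇒ [40, 47, 58, 77]

All cut coordinates (distinct, sorted): [5, 16, 27, 40, 47, 58, 72, 77, 86, 93, 100]

Fragment lengths:
  5→16: 11 bp
  16→27: 11 bp
  27→40: 13 bp
  40→47: 7 bp
  47→58: 11 bp
  58→72: 14 bp
  72→77: 5 bp
  77→86: 9 bp
  86→93: 7 bp
  93→100: 7 bp
  100→5 (wrap): 104-100+5 = 9 bp

[5,7,7,7,9,9,11,11,11,13,14]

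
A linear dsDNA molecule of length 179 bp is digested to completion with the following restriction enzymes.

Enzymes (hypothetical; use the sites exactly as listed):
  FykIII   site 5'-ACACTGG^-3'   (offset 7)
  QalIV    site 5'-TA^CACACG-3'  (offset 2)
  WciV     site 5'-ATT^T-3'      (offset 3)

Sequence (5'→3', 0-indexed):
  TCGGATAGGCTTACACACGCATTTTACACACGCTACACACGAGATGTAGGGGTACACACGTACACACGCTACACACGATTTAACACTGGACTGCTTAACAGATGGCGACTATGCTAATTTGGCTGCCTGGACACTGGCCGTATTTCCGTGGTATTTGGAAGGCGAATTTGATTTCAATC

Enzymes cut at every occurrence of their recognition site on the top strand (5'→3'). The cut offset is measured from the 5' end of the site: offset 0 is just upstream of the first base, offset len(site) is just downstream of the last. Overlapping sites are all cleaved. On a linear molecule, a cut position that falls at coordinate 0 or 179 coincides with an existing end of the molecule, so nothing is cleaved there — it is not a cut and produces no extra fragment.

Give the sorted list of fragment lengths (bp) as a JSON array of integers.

Scan for sites:
  FykIII (ACACTGG, off=7): starts [82, 130] → cuts [89, 137]
  QalIV (TACACACG, off=2): starts [11, 24, 33, 52, 60, 69] → cuts [13, 26, 35, 54, 62, 71]
  WciV (ATTT, off=3): starts [20, 77, 116, 141, 152, 165, 170] → cuts [23, 80, 119, 144, 155, 168, 173]

Pooled cuts: [13, 23, 26, 35, 54, 62, 71, 80, 89, 119, 137, 144, 155, 168, 173]

Fragment lengths:
  [0,13): 13 bp
  [13,23): 10 bp
  [23,26): 3 bp
  [26,35): 9 bp
  [35,54): 19 bp
  [54,62): 8 bp
  [62,71): 9 bp
  [71,80): 9 bp
  [80,89): 9 bp
  [89,119): 30 bp
  [119,137): 18 bp
  [137,144): 7 bp
  [144,155): 11 bp
  [155,168): 13 bp
  [168,173): 5 bp
  [173,179): 6 bp

[3,5,6,7,8,9,9,9,9,10,11,13,13,18,19,30]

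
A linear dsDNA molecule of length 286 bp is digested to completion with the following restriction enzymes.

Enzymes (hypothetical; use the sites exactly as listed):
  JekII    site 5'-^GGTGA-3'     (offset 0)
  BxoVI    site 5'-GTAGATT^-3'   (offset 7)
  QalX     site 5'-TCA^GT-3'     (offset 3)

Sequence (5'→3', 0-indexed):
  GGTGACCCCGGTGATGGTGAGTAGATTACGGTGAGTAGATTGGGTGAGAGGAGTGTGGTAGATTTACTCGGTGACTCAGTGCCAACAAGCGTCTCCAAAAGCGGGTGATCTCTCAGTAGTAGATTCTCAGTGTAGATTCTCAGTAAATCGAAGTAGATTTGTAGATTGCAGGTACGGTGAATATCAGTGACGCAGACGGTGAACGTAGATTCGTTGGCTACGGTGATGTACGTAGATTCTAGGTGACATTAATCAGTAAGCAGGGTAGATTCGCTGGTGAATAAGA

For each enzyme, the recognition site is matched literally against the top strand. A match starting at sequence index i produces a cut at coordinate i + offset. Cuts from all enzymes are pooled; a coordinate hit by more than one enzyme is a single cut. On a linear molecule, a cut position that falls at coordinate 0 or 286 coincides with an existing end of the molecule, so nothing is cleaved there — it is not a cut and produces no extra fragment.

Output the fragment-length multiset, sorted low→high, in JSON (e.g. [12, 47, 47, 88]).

[1,2,3,4,4,4,5,6,8,8,9,9,9,10,10,11,11,11,12,12,12,14,14,16,17,17,22,25]

Per-enzyme occurrences:
  JekII (GGTGA, off=0): starts [0, 9, 15, 29, 42, 69, 103, 175, 197, 221, 241, 275] → cuts [9, 15, 29, 42, 69, 103, 175, 197, 221, 241, 275] (position 0 is a terminus of the linear molecule — no cut)
  BxoVI (GTAGATT, off=7): starts [20, 34, 57, 118, 131, 152, 160, 204, 231, 264] → cuts [27, 41, 64, 125, 138, 159, 167, 211, 238, 271]
  QalX (TCAGT, off=3): starts [75, 112, 126, 139, 183, 252] → cuts [78, 115, 129, 142, 186, 255]

All cut coordinates (distinct, sorted): [9, 15, 27, 29, 41, 42, 64, 69, 78, 103, 115, 125, 129, 138, 142, 159, 167, 175, 186, 197, 211, 221, 238, 241, 255, 271, 275]

Fragments:
  [0,9): 9 bp
  [9,15): 6 bp
  [15,27): 12 bp
  [27,29): 2 bp
  [29,41): 12 bp
  [41,42): 1 bp
  [42,64): 22 bp
  [64,69): 5 bp
  [69,78): 9 bp
  [78,103): 25 bp
  [103,115): 12 bp
  [115,125): 10 bp
  [125,129): 4 bp
  [129,138): 9 bp
  [138,142): 4 bp
  [142,159): 17 bp
  [159,167): 8 bp
  [167,175): 8 bp
  [175,186): 11 bp
  [186,197): 11 bp
  [197,211): 14 bp
  [211,221): 10 bp
  [221,238): 17 bp
  [238,241): 3 bp
  [241,255): 14 bp
  [255,271): 16 bp
  [271,275): 4 bp
  [275,286): 11 bp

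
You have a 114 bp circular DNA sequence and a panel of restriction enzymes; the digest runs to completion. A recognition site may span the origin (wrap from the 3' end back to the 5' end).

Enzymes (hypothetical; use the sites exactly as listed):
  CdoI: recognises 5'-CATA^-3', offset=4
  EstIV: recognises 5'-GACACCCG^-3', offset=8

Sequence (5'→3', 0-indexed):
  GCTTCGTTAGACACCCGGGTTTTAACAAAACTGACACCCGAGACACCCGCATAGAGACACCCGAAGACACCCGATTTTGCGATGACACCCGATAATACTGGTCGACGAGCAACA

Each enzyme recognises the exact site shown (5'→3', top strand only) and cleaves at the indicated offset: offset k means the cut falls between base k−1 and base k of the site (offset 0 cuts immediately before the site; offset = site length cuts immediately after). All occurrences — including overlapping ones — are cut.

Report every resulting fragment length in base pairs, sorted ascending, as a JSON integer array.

[4,9,10,10,18,23,40]

Site scan:
  CdoI CATA/4: at [49] ⇒ [53]
  EstIV GACACCCG/8: at [9, 32, 41, 55, 65, 83] ⇒ [17, 40, 49, 63, 73, 91]

Pooled cuts: [17, 40, 49, 53, 63, 73, 91]

Fragments:
  17→40: 23 bp
  40→49: 9 bp
  49→53: 4 bp
  53→63: 10 bp
  63→73: 10 bp
  73→91: 18 bp
  91→17 (wrap): 114-91+17 = 40 bp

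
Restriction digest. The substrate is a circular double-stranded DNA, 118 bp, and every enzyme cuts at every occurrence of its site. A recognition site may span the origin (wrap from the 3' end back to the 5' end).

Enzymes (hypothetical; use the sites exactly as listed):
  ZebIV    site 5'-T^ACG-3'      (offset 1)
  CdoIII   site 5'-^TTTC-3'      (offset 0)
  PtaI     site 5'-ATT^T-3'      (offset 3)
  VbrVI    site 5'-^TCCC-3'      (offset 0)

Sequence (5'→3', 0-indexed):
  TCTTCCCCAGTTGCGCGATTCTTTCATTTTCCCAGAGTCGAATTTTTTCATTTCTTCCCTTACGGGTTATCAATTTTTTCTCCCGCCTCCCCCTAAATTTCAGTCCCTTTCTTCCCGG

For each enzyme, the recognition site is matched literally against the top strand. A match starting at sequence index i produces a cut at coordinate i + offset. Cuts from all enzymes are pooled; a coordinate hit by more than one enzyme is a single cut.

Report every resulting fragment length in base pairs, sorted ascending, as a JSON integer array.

Per-enzyme occurrences:
  ZebIV (TACG, off=1): starts [60] → cuts [61]
  CdoIII (TTTC, off=0): starts [21, 27, 45, 50, 76, 97, 107] → cuts [21, 27, 45, 50, 76, 97, 107]
  PtaI (ATTT, off=3): starts [25, 41, 49, 72, 96] → cuts [28, 44, 52, 75, 99]
  VbrVI (TCCC, off=0): starts [3, 29, 55, 80, 87, 103, 112] → cuts [3, 29, 55, 80, 87, 103, 112]

All cut coordinates (distinct, sorted): [3, 21, 27, 28, 29, 44, 45, 50, 52, 55, 61, 75, 76, 80, 87, 97, 99, 103, 107, 112]

Fragments:
  3→21: 18 bp
  21→27: 6 bp
  27→28: 1 bp
  28→29: 1 bp
  29→44: 15 bp
  44→45: 1 bp
  45→50: 5 bp
  50→52: 2 bp
  52→55: 3 bp
  55→61: 6 bp
  61→75: 14 bp
  75→76: 1 bp
  76→80: 4 bp
  80→87: 7 bp
  87→97: 10 bp
  97→99: 2 bp
  99→103: 4 bp
  103→107: 4 bp
  107→112: 5 bp
  112→3 (wrap): 118-112+3 = 9 bp

[1,1,1,1,2,2,3,4,4,4,5,5,6,6,7,9,10,14,15,18]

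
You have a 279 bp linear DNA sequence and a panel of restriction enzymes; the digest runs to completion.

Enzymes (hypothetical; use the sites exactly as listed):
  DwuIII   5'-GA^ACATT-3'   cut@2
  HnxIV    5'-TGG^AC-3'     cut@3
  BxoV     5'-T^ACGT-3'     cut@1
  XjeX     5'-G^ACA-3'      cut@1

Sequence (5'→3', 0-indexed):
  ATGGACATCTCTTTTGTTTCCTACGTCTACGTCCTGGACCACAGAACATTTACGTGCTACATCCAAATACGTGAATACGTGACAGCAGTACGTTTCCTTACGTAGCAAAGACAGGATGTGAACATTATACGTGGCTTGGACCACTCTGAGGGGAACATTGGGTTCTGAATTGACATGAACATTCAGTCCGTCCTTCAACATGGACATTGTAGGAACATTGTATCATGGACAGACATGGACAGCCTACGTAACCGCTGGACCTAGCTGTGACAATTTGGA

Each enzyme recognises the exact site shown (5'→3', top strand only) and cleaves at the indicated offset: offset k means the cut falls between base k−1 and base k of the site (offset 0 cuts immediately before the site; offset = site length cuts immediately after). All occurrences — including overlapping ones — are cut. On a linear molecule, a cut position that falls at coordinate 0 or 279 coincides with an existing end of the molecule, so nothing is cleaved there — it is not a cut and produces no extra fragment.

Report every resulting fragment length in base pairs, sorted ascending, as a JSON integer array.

Per-enzyme occurrences:
  DwuIII (GAACATT, off=2): starts [43, 119, 152, 176, 212] → cuts [45, 121, 154, 178, 214]
  HnxIV (TGGAC, off=3): starts [1, 34, 136, 200, 225, 235, 255] → cuts [4, 37, 139, 203, 228, 238, 258]
  BxoV (TACGT, off=1): starts [21, 27, 50, 67, 75, 88, 98, 127, 244] → cuts [22, 28, 51, 68, 76, 89, 99, 128, 245]
  XjeX (GACA, off=1): starts [3, 80, 109, 171, 202, 227, 231, 237, 268] → cuts [4, 81, 110, 172, 203, 228, 232, 238, 269]

All cut coordinates (distinct, sorted): [4, 22, 28, 37, 45, 51, 68, 76, 81, 89, 99, 110, 121, 128, 139, 154, 172, 178, 203, 214, 228, 232, 238, 245, 258, 269]

Fragment lengths:
  [0,4): 4 bp
  [4,22): 18 bp
  [22,28): 6 bp
  [28,37): 9 bp
  [37,45): 8 bp
  [45,51): 6 bp
  [51,68): 17 bp
  [68,76): 8 bp
  [76,81): 5 bp
  [81,89): 8 bp
  [89,99): 10 bp
  [99,110): 11 bp
  [110,121): 11 bp
  [121,128): 7 bp
  [128,139): 11 bp
  [139,154): 15 bp
  [154,172): 18 bp
  [172,178): 6 bp
  [178,203): 25 bp
  [203,214): 11 bp
  [214,228): 14 bp
  [228,232): 4 bp
  [232,238): 6 bp
  [238,245): 7 bp
  [245,258): 13 bp
  [258,269): 11 bp
  [269,279): 10 bp

[4,4,5,6,6,6,6,7,7,8,8,8,9,10,10,11,11,11,11,11,13,14,15,17,18,18,25]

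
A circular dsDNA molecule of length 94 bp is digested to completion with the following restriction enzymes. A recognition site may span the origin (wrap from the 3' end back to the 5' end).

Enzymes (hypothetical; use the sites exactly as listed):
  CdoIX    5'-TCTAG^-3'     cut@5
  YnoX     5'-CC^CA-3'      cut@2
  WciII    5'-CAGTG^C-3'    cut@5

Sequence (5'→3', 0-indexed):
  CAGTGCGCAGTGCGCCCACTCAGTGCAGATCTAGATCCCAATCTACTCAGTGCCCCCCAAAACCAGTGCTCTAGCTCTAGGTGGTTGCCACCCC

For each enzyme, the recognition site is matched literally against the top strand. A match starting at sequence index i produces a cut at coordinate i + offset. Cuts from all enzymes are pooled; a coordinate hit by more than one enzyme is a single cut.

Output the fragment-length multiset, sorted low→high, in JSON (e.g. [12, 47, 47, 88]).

[4,4,5,5,6,6,7,9,9,11,14,14]

Per-enzyme occurrences:
  CdoIX (TCTAG, off=5): starts [29, 69, 75] → cuts [34, 74, 80]
  YnoX (CCCA, off=2): starts [14, 36, 55, 92] → cuts [0, 16, 38, 57]
  WciII (CAGTGC, off=5): starts [0, 7, 20, 47, 63] → cuts [5, 12, 25, 52, 68]

All cut coordinates (distinct, sorted): [0, 5, 12, 16, 25, 34, 38, 52, 57, 68, 74, 80]

Fragments:
  0→5: 5 bp
  5→12: 7 bp
  12→16: 4 bp
  16→25: 9 bp
  25→34: 9 bp
  34→38: 4 bp
  38→52: 14 bp
  52→57: 5 bp
  57→68: 11 bp
  68→74: 6 bp
  74→80: 6 bp
  80→0 (wrap): 94-80+0 = 14 bp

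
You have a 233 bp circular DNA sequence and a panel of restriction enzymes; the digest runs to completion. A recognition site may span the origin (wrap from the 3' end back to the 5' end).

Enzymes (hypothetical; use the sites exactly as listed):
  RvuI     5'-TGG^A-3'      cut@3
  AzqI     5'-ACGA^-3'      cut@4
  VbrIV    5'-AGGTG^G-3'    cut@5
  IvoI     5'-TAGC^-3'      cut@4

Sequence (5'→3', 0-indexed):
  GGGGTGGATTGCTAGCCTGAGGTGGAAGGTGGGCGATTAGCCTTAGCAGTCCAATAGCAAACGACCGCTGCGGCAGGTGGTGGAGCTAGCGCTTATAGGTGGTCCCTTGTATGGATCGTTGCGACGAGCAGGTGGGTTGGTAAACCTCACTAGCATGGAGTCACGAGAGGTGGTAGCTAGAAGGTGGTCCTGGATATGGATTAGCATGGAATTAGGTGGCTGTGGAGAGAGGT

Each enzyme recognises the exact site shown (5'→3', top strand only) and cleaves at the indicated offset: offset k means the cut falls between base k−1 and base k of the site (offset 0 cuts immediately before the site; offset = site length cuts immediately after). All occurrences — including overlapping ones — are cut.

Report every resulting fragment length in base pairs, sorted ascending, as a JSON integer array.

Scan for sites:
  RvuI TGGA/3: at [4, 22, 80, 111, 155, 190, 196, 206, 222] ⇒ [7, 25, 83, 114, 158, 193, 199, 209, 225]
  AzqI ACGA/4: at [60, 123, 162] ⇒ [64, 127, 166]
  VbrIV AGGTGG/5: at [19, 26, 74, 96, 129, 167, 181, 213, 229] ⇒ [1, 24, 31, 79, 101, 134, 172, 186, 218]
  IvoI TAGC/4: at [12, 37, 43, 54, 86, 150, 173, 201] ⇒ [16, 41, 47, 58, 90, 154, 177, 205]

All cut coordinates (distinct, sorted): [1, 7, 16, 24, 25, 31, 41, 47, 58, 64, 79, 83, 90, 101, 114, 127, 134, 154, 158, 166, 172, 177, 186, 193, 199, 205, 209, 218, 225]

Fragment lengths:
  1→7: 6 bp
  7→16: 9 bp
  16→24: 8 bp
  24→25: 1 bp
  25→31: 6 bp
  31→41: 10 bp
  41→47: 6 bp
  47→58: 11 bp
  58→64: 6 bp
  64→79: 15 bp
  79→83: 4 bp
  83→90: 7 bp
  90→101: 11 bp
  101→114: 13 bp
  114→127: 13 bp
  127→134: 7 bp
  134→154: 20 bp
  154→158: 4 bp
  158→166: 8 bp
  166→172: 6 bp
  172→177: 5 bp
  177→186: 9 bp
  186→193: 7 bp
  193→199: 6 bp
  199→205: 6 bp
  205→209: 4 bp
  209→218: 9 bp
  218→225: 7 bp
  225→1 (wrap): 233-225+1 = 9 bp

[1,4,4,4,5,6,6,6,6,6,6,6,7,7,7,7,8,8,9,9,9,9,10,11,11,13,13,15,20]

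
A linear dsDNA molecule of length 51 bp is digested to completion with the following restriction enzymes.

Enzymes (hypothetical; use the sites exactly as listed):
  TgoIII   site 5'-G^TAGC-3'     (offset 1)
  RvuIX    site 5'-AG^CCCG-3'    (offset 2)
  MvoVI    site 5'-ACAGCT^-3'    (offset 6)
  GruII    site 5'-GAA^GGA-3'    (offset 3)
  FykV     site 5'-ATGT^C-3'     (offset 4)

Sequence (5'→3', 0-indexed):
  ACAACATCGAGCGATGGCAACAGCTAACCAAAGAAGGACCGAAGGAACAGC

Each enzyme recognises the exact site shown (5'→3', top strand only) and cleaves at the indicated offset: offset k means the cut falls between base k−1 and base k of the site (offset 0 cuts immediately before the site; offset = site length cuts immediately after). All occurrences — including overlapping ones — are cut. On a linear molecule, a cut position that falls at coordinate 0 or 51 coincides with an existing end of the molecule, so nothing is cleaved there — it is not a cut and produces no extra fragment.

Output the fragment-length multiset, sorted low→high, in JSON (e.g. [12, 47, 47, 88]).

[8,8,10,25]

Site scan:
  TgoIII (GTAGC, off=1): no sites
  RvuIX (AGCCCG, off=2): no sites
  MvoVI ACAGCT/6: at [19] ⇒ [25]
  GruII GAAGGA/3: at [32, 40] ⇒ [35, 43]
  FykV (ATGTC, off=4): no sites

Pooled cuts: [25, 35, 43]

Fragments:
  [0,25): 25 bp
  [25,35): 10 bp
  [35,43): 8 bp
  [43,51): 8 bp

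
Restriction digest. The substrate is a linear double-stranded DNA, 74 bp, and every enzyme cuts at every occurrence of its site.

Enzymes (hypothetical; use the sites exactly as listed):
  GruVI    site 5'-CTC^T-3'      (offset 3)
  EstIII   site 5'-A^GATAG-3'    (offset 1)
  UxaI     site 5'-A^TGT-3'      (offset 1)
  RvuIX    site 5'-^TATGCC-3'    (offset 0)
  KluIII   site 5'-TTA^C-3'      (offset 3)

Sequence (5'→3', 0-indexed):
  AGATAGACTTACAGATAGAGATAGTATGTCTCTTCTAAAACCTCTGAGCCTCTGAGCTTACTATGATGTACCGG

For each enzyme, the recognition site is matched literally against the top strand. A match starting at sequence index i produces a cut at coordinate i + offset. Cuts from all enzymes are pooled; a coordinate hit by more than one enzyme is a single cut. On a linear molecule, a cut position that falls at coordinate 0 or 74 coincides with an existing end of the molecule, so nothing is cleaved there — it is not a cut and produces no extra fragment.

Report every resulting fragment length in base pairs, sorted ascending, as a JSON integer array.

Site scan:
  GruVI CTCT/3: at [29, 41, 49] ⇒ [32, 44, 52]
  EstIII AGATAG/1: at [0, 12, 18] ⇒ [1, 13, 19]
  UxaI ATGT/1: at [25, 65] ⇒ [26, 66]
  RvuIX (TATGCC, off=0): no sites
  KluIII TTAC/3: at [8, 57] ⇒ [11, 60]

Pooled cuts: [1, 11, 13, 19, 26, 32, 44, 52, 60, 66]

Fragments:
  [0,1): 1 bp
  [1,11): 10 bp
  [11,13): 2 bp
  [13,19): 6 bp
  [19,26): 7 bp
  [26,32): 6 bp
  [32,44): 12 bp
  [44,52): 8 bp
  [52,60): 8 bp
  [60,66): 6 bp
  [66,74): 8 bp

[1,2,6,6,6,7,8,8,8,10,12]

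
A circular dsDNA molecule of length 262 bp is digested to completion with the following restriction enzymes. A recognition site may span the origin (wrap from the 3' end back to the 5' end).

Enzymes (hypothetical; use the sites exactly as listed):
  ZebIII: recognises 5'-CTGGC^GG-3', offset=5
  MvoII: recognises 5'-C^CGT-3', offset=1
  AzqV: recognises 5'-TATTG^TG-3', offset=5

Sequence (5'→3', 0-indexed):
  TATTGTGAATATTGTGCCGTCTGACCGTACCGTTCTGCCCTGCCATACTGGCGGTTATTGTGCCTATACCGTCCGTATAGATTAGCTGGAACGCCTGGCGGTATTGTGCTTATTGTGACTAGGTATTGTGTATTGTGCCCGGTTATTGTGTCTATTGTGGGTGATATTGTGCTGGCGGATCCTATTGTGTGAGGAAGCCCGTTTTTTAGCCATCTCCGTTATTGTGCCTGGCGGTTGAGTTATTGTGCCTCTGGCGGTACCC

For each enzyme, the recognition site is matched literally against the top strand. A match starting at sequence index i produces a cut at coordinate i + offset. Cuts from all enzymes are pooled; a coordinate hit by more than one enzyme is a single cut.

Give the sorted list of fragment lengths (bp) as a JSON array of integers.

[3,4,5,7,7,7,8,8,8,8,9,9,9,9,10,11,12,12,12,13,13,13,17,22,26]

Per-enzyme occurrences:
  ZebIII CTGGCGG/5: at [47, 94, 171, 227, 250] ⇒ [52, 99, 176, 232, 255]
  MvoII CCGT/1: at [16, 24, 29, 68, 72, 198, 215] ⇒ [17, 25, 30, 69, 73, 199, 216]
  AzqV TATTGTG/5: at [0, 9, 55, 101, 110, 123, 130, 143, 152, 164, 182, 219, 240] ⇒ [5, 14, 60, 106, 115, 128, 135, 148, 157, 169, 187, 224, 245]

Pooled cuts: [5, 14, 17, 25, 30, 52, 60, 69, 73, 99, 106, 115, 128, 135, 148, 157, 169, 176, 187, 199, 216, 224, 232, 245, 255]

Fragment lengths:
  5→14: 9 bp
  14→17: 3 bp
  17→25: 8 bp
  25→30: 5 bp
  30→52: 22 bp
  52→60: 8 bp
  60→69: 9 bp
  69→73: 4 bp
  73→99: 26 bp
  99→106: 7 bp
  106→115: 9 bp
  115→128: 13 bp
  128→135: 7 bp
  135→148: 13 bp
  148→157: 9 bp
  157→169: 12 bp
  169→176: 7 bp
  176→187: 11 bp
  187→199: 12 bp
  199→216: 17 bp
  216→224: 8 bp
  224→232: 8 bp
  232→245: 13 bp
  245→255: 10 bp
  255→5 (wrap): 262-255+5 = 12 bp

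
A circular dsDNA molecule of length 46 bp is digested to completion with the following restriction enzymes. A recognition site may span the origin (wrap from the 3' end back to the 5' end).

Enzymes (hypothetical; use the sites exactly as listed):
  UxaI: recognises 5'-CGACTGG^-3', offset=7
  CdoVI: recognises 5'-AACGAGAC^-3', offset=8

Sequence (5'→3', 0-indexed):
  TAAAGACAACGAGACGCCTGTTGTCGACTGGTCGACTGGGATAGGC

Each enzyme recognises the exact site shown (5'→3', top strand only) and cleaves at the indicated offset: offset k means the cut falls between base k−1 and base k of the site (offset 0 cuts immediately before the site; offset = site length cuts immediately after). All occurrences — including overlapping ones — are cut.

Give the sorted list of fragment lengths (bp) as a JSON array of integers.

[8,16,22]

Per-enzyme occurrences:
  UxaI (CGACTGG, off=7): starts [24, 32] → cuts [31, 39]
  CdoVI (AACGAGAC, off=8): starts [7] → cuts [15]

Pooled cuts: [15, 31, 39]

Fragments:
  15→31: 16 bp
  31→39: 8 bp
  39→15 (wrap): 46-39+15 = 22 bp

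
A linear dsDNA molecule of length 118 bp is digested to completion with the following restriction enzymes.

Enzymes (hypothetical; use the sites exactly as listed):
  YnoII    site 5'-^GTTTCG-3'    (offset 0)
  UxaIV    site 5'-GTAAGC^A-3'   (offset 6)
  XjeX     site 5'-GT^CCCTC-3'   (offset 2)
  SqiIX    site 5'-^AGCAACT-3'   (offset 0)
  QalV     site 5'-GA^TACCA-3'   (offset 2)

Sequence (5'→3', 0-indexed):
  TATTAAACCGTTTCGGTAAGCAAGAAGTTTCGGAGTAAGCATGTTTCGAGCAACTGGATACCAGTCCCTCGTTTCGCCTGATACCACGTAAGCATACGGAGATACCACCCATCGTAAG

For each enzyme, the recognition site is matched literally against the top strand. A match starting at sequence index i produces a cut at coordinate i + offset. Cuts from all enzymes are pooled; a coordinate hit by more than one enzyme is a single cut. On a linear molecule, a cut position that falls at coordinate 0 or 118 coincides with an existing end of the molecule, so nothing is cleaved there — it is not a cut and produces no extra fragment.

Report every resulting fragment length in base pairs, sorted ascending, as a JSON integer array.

[2,5,5,6,7,9,9,10,11,12,12,14,16]

Site scan:
  YnoII GTTTCG/0: at [9, 26, 42, 70] ⇒ [9, 26, 42, 70]
  UxaIV GTAAGCA/6: at [15, 34, 87] ⇒ [21, 40, 93]
  XjeX GTCCCTC/2: at [63] ⇒ [65]
  SqiIX AGCAACT/0: at [48] ⇒ [48]
  QalV GATACCA/2: at [56, 79, 100] ⇒ [58, 81, 102]

All cut coordinates (distinct, sorted): [9, 21, 26, 40, 42, 48, 58, 65, 70, 81, 93, 102]

Fragments:
  [0,9): 9 bp
  [9,21): 12 bp
  [21,26): 5 bp
  [26,40): 14 bp
  [40,42): 2 bp
  [42,48): 6 bp
  [48,58): 10 bp
  [58,65): 7 bp
  [65,70): 5 bp
  [70,81): 11 bp
  [81,93): 12 bp
  [93,102): 9 bp
  [102,118): 16 bp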